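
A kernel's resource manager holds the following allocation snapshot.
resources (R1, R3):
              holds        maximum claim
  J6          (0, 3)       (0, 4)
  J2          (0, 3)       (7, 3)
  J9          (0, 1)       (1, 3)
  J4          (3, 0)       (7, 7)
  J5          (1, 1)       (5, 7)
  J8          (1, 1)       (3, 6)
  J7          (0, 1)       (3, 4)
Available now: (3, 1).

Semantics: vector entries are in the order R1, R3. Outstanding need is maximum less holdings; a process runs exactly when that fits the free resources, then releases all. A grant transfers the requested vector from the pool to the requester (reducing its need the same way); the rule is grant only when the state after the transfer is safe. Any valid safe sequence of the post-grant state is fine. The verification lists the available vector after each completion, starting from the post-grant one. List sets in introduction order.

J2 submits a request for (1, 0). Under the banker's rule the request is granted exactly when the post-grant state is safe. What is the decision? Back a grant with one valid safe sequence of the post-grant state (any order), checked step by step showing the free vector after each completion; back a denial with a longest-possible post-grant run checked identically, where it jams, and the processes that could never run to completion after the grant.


DENY — the pretend-granted state is unsafe.
Key observation: R1 is the bottleneck — with J6, J9, J8, J7 done the pool holds (3, 7), short of every remaining need.
On the post-grant state, J6, J9, J8, J7 is a maximal run — nothing extends it. Walking it through:
  pool = (2, 1)
  J6: need (0, 1) fits (2, 1); releases (0, 3), pool now (2, 4)
  J9: need (1, 2) fits (2, 4); releases (0, 1), pool now (2, 5)
  J8: need (2, 5) fits (2, 5); releases (1, 1), pool now (3, 6)
  J7: need (3, 3) fits (3, 6); releases (0, 1), pool now (3, 7)
  blocked: J2 wants (6, 0), pool (3, 7) — not enough R1
  blocked: J4 wants (4, 7), pool (3, 7) — not enough R1
  blocked: J5 wants (4, 6), pool (3, 7) — not enough R1
Processes that could never finish after the grant: J2, J4 and J5.


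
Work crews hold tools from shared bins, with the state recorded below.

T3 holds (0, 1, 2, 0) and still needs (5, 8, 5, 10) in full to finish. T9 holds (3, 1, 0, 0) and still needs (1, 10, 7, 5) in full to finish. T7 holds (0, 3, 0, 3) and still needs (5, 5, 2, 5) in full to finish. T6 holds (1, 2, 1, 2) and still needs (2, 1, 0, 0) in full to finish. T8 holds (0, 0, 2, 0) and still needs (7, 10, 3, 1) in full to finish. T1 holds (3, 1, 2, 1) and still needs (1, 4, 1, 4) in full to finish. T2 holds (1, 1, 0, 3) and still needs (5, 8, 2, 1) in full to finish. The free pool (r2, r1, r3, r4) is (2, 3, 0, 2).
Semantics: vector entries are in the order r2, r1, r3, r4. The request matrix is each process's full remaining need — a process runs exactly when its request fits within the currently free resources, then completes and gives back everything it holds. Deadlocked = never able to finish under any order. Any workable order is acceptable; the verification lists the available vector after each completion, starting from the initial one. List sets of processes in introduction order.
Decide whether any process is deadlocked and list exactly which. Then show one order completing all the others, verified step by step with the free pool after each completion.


No process is deadlocked.
Key observation: starting with T6, each completion frees enough for the next — no one is permanently blocked.
One completion order for the rest: T6, T1, T7, T2, T8, T3, T9. Check, step by step:
  pool = (2, 3, 0, 2)
  run T6 (needs (2, 1, 0, 0), free (2, 3, 0, 2)); after release of (1, 2, 1, 2) the pool is (3, 5, 1, 4)
  run T1 (needs (1, 4, 1, 4), free (3, 5, 1, 4)); after release of (3, 1, 2, 1) the pool is (6, 6, 3, 5)
  run T7 (needs (5, 5, 2, 5), free (6, 6, 3, 5)); after release of (0, 3, 0, 3) the pool is (6, 9, 3, 8)
  run T2 (needs (5, 8, 2, 1), free (6, 9, 3, 8)); after release of (1, 1, 0, 3) the pool is (7, 10, 3, 11)
  run T8 (needs (7, 10, 3, 1), free (7, 10, 3, 11)); after release of (0, 0, 2, 0) the pool is (7, 10, 5, 11)
  run T3 (needs (5, 8, 5, 10), free (7, 10, 5, 11)); after release of (0, 1, 2, 0) the pool is (7, 11, 7, 11)
  run T9 (needs (1, 10, 7, 5), free (7, 11, 7, 11)); after release of (3, 1, 0, 0) the pool is (10, 12, 7, 11)


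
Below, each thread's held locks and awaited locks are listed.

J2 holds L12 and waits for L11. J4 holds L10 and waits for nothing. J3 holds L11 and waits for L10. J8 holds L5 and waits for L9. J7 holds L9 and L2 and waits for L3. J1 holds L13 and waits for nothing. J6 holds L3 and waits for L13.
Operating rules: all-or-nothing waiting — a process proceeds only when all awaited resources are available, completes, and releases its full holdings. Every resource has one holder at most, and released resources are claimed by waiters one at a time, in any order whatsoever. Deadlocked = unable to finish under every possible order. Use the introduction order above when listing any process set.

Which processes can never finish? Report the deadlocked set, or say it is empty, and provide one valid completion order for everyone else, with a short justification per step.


The deadlocked set is empty.
Key observation: although several processes wait, no cycle exists — each chain bottoms out at a free runner.
The rest can finish in the order J1, J6, J4, J7, J3, J8, J2.
Verifying each step:
  J1 waits on nothing -> runs at once and releases L13
  J6: everything it awaited (L13) is free; runs, freeing L3
  J4 waits on nothing -> runs at once and releases L10
  J7: everything it awaited (L3) is free; runs, freeing L9 and L2
  J3: everything it awaited (L10) is free; runs, freeing L11
  J8: everything it awaited (L9) is free; runs, freeing L5
  J2: everything it awaited (L11) is free; runs, freeing L12


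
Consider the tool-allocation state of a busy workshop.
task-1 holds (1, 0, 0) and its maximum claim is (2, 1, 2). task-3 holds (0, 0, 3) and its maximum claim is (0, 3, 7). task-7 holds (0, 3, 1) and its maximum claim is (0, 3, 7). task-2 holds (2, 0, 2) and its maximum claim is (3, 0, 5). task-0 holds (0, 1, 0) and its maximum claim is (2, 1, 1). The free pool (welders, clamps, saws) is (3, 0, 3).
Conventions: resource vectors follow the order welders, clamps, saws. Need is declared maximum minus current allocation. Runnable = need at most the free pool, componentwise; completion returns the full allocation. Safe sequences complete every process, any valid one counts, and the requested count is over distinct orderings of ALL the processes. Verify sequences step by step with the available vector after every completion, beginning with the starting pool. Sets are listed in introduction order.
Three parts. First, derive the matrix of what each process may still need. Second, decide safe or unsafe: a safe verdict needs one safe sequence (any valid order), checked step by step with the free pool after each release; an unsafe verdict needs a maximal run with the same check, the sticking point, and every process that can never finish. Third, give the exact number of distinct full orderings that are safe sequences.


(1) Outstanding need per process (order welders, clamps, saws):
  task-1: (1, 1, 2)
  task-3: (0, 3, 4)
  task-7: (0, 0, 6)
  task-2: (1, 0, 3)
  task-0: (2, 0, 1)
(2) UNSAFE.
Key observation: after task-0, task-2, task-1 the pool peaks at (6, 1, 5), and each blocked process is short somewhere: task-3 on clamps; task-7 on saws.
Going as far as possible: task-0, task-2, task-1; after that, nothing fits. Verifying each step:
  pool = (3, 0, 3)
  task-0: need (2, 0, 1) fits (3, 0, 3); releases (0, 1, 0), pool now (3, 1, 3)
  task-2: need (1, 0, 3) fits (3, 1, 3); releases (2, 0, 2), pool now (5, 1, 5)
  task-1: need (1, 1, 2) fits (5, 1, 5); releases (1, 0, 0), pool now (6, 1, 5)
  task-3 still needs (0, 3, 4) but only (6, 1, 5) is free — short on clamps
  task-7 still needs (0, 0, 6) but only (6, 1, 5) is free — short on saws
Permanently blocked: task-3 and task-7.
(3) Exactly 0 of the possible complete orderings are safe sequences.


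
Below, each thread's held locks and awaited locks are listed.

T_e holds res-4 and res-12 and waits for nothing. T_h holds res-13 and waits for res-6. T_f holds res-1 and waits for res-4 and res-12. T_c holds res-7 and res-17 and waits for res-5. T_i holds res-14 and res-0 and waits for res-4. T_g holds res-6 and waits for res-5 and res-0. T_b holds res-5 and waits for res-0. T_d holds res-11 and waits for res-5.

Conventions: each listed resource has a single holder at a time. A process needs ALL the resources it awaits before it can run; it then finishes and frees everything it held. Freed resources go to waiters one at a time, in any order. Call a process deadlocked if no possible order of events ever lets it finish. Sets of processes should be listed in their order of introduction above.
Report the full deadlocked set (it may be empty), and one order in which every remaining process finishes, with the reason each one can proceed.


Nothing here is deadlocked.
Key observation: the waits form no ring: some process can always run, and its releases unblock the others one by one.
One completion order for the rest: T_e, T_i, T_b, T_g, T_f, T_d, T_h, T_c.
Check, step by step:
  T_e waits on nothing -> runs at once and releases res-4 and res-12
  T_i waits on res-4 — all released -> runs and releases res-14 and res-0
  T_b waits on res-0 — all released -> runs and releases res-5
  T_g waits on res-5 and res-0 — all released -> runs and releases res-6
  T_f waits on res-4 and res-12 — all released -> runs and releases res-1
  T_d waits on res-5 — all released -> runs and releases res-11
  T_h waits on res-6 — all released -> runs and releases res-13
  T_c waits on res-5 — all released -> runs and releases res-7 and res-17


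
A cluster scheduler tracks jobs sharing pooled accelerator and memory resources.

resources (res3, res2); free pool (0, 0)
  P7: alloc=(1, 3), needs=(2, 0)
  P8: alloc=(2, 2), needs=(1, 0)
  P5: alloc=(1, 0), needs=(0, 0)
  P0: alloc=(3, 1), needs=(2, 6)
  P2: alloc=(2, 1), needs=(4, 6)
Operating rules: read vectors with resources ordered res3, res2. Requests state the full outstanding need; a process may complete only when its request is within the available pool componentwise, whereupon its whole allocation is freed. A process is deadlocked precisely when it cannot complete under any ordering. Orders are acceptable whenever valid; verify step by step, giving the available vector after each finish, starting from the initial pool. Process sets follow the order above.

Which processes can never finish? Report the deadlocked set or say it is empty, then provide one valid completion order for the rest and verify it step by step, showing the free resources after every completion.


The deadlocked set is P0 and P2.
Key observation: no order helps: past P5, P8, P7, the free pool tops out at (4, 5), below what each blocked process needs in res2.
One completion order for the rest: P5, P8, P7. Step-by-step check:
  pool = (0, 0)
  P5: need (0, 0) fits (0, 0); releases (1, 0), pool now (1, 0)
  P8: need (1, 0) fits (1, 0); releases (2, 2), pool now (3, 2)
  P7: need (2, 0) fits (3, 2); releases (1, 3), pool now (4, 5)
The blocked processes can never fit:
  P0 still needs (2, 6) but only (4, 5) is free — short on res2
  P2 still needs (4, 6) but only (4, 5) is free — short on res2


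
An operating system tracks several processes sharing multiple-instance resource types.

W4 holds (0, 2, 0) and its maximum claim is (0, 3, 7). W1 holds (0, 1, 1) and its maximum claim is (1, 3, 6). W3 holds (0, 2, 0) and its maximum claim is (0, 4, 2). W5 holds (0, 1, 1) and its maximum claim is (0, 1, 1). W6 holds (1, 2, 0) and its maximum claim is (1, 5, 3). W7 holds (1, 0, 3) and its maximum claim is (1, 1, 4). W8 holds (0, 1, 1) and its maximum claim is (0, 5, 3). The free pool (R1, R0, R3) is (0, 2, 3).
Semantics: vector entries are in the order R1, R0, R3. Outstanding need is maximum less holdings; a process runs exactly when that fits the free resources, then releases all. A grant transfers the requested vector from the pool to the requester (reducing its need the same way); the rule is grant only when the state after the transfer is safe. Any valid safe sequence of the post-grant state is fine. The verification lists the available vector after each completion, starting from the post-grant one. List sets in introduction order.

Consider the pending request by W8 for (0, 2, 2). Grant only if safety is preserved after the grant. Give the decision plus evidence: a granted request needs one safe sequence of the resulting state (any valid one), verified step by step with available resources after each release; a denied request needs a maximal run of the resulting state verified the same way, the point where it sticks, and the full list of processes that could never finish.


DENY — the pretend-granted state is unsafe.
Key observation: after W5, W7 the pool peaks at (1, 1, 5), and each blocked process is short somewhere: W4 on R3; W1 on R0; W3 on R0; W6 on R0; W8 on R0.
Pretend the grant happened; the run W5, W7 goes as far as possible. Verifying each step:
  pool = (0, 0, 1)
  W5 needs (0, 0, 0) <= (0, 0, 1) -> finishes; pool += (0, 1, 1) = (0, 1, 2)
  W7 needs (0, 1, 1) <= (0, 1, 2) -> finishes; pool += (1, 0, 3) = (1, 1, 5)
  blocked: W4 wants (0, 1, 7), pool (1, 1, 5) — not enough R3
  blocked: W1 wants (1, 2, 5), pool (1, 1, 5) — not enough R0
  blocked: W3 wants (0, 2, 2), pool (1, 1, 5) — not enough R0
  blocked: W6 wants (0, 3, 3), pool (1, 1, 5) — not enough R0
  blocked: W8 wants (0, 2, 0), pool (1, 1, 5) — not enough R0
Post-grant, the permanently blocked set is W4, W1, W3, W6 and W8.


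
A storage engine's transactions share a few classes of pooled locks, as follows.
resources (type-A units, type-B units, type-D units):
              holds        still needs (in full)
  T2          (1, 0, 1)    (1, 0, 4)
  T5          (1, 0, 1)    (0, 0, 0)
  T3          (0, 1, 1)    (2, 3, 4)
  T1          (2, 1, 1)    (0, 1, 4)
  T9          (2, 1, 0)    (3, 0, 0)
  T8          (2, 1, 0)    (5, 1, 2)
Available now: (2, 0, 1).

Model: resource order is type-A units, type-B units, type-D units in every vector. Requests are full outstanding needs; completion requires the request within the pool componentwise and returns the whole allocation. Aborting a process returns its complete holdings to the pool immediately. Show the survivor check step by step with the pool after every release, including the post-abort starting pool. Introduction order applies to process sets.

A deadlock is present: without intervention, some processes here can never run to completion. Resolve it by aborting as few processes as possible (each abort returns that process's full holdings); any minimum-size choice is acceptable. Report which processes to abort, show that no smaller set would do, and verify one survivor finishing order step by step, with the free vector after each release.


Abort T2 and T1.
Key observation: no ordering could ever have run T3 before the abort of T2 and T1; with (3, 1, 2) back in the pool it fits at step 4.
Why nothing smaller works — every single abort fails: T2 alone leaves T3 blocked (short on type-B units and type-D units); T5 alone leaves T2 blocked (short on type-D units); T3 alone leaves T2 blocked (short on type-D units); T1 alone leaves T2 blocked (short on type-D units); T9 alone leaves T2 blocked (short on type-D units); T8 alone leaves T2 blocked (short on type-D units).
Survivors finish in the order: T9, T5, T8, T3. Check, step by step (pool after the aborts first):
  pool = (5, 1, 3)
  T9: need (3, 0, 0) fits (5, 1, 3); releases (2, 1, 0), pool now (7, 2, 3)
  T5: need (0, 0, 0) fits (7, 2, 3); releases (1, 0, 1), pool now (8, 2, 4)
  T8: need (5, 1, 2) fits (8, 2, 4); releases (2, 1, 0), pool now (10, 3, 4)
  T3: need (2, 3, 4) fits (10, 3, 4); releases (0, 1, 1), pool now (10, 4, 5)


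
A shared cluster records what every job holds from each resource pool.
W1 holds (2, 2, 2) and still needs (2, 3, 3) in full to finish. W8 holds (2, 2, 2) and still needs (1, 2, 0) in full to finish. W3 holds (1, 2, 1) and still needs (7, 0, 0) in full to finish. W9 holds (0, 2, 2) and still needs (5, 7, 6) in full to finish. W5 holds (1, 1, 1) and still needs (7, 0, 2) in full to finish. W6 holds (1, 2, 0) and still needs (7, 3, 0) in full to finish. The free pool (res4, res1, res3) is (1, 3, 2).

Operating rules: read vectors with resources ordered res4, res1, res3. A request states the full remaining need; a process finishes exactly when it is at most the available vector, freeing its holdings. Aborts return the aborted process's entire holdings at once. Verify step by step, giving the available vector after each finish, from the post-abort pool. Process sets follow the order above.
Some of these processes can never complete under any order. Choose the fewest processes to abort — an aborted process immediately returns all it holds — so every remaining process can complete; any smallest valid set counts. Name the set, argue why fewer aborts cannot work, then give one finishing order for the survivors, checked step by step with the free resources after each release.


Abort W3 and W5.
Key observation: aborting W3 and W5 returns (2, 3, 2), and W6 — hopeless before — runs at step 4 with the returned capacity in the pool.
No one abort is enough; case by case: W1 alone leaves W3 blocked (short on res4); W8 alone leaves W3 blocked (short on res4); W3 alone leaves W5 blocked (short on res4); W9 alone leaves W3 blocked (short on res4); W5 alone leaves W3 blocked (short on res4); W6 alone leaves W3 blocked (short on res4).
The survivors complete as W1, W9, W8, W6. Step-by-step check (starting from the post-abort pool):
  pool = (3, 6, 4)
  W1: need (2, 3, 3) fits (3, 6, 4); releases (2, 2, 2), pool now (5, 8, 6)
  W9: need (5, 7, 6) fits (5, 8, 6); releases (0, 2, 2), pool now (5, 10, 8)
  W8: need (1, 2, 0) fits (5, 10, 8); releases (2, 2, 2), pool now (7, 12, 10)
  W6: need (7, 3, 0) fits (7, 12, 10); releases (1, 2, 0), pool now (8, 14, 10)


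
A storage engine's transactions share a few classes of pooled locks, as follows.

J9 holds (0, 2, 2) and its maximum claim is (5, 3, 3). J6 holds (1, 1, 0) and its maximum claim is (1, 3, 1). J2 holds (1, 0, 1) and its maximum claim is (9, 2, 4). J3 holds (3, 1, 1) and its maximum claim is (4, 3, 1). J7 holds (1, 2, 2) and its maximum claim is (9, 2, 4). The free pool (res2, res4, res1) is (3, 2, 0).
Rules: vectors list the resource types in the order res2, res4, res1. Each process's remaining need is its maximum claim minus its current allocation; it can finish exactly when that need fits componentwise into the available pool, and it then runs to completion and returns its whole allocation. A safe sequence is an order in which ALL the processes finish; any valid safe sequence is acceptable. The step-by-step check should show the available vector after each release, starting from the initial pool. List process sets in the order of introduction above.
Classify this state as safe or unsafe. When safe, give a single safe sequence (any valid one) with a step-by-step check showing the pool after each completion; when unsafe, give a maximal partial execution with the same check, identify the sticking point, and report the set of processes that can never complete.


The state is UNSAFE.
Key observation: res2 is the bottleneck — with J3, J6, J9 done the pool holds (7, 6, 3), short of every remaining need.
The run J3, J6, J9 cannot be extended any further. Verifying each step:
  pool = (3, 2, 0)
  J3 needs (1, 2, 0) <= (3, 2, 0) -> finishes; pool += (3, 1, 1) = (6, 3, 1)
  J6 needs (0, 2, 1) <= (6, 3, 1) -> finishes; pool += (1, 1, 0) = (7, 4, 1)
  J9 needs (5, 1, 1) <= (7, 4, 1) -> finishes; pool += (0, 2, 2) = (7, 6, 3)
  blocked: J2 wants (8, 2, 3), pool (7, 6, 3) — not enough res2
  blocked: J7 wants (8, 0, 2), pool (7, 6, 3) — not enough res2
Never able to finish: J2 and J7.


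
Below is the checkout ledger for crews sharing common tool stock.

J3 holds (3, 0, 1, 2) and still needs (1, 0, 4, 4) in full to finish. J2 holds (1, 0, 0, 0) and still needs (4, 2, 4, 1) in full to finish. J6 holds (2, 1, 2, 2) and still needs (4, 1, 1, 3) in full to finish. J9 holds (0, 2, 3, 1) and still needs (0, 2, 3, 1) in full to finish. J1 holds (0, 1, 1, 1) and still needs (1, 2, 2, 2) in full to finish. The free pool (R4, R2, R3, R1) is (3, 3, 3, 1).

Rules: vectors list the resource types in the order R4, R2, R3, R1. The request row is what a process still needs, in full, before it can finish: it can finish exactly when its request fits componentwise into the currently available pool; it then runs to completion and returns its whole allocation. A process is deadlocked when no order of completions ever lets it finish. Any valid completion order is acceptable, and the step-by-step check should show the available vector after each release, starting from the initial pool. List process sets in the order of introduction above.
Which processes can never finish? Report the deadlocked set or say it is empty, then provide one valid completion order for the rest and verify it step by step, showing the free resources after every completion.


Deadlocked set: J3, J2 and J6.
Key observation: after J9, J1 the pool peaks at (3, 6, 7, 3), and each blocked process is short somewhere: J3 on R1; J2 on R4; J6 on R4.
The rest can finish in the order J9, J1. Walking it through:
  pool = (3, 3, 3, 1)
  J9: need (0, 2, 3, 1) fits (3, 3, 3, 1); releases (0, 2, 3, 1), pool now (3, 5, 6, 2)
  J1: need (1, 2, 2, 2) fits (3, 5, 6, 2); releases (0, 1, 1, 1), pool now (3, 6, 7, 3)
The blocked processes can never fit:
  blocked: J3 wants (1, 0, 4, 4), pool (3, 6, 7, 3) — not enough R1
  blocked: J2 wants (4, 2, 4, 1), pool (3, 6, 7, 3) — not enough R4
  blocked: J6 wants (4, 1, 1, 3), pool (3, 6, 7, 3) — not enough R4


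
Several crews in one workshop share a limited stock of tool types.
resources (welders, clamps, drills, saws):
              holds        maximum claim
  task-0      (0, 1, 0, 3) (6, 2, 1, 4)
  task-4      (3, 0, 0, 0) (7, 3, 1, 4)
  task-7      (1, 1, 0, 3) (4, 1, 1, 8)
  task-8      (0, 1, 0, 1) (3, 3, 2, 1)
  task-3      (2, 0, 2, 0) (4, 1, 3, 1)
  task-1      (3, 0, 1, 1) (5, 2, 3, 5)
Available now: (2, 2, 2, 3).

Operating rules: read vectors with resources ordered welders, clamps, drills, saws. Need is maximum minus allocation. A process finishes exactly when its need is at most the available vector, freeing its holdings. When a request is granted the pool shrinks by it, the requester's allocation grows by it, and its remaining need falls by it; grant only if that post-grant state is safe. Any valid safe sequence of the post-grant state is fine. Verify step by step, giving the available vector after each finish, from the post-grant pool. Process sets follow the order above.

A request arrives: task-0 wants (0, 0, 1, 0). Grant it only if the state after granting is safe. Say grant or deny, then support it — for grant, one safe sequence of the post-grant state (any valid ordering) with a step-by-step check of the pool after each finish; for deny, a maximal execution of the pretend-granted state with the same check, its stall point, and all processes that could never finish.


GRANT — the state after the grant stays safe, e.g. via task-3, task-8, task-4, task-0, task-7, task-1.
Key observation: post-grant, (2, 2, 1, 3) remains, and an order beginning with task-3 completes everyone.
Check on the post-grant state, step by step:
  pool = (2, 2, 1, 3)
  run task-3 (needs (2, 1, 1, 1), free (2, 2, 1, 3)); after release of (2, 0, 2, 0) the pool is (4, 2, 3, 3)
  run task-8 (needs (3, 2, 2, 0), free (4, 2, 3, 3)); after release of (0, 1, 0, 1) the pool is (4, 3, 3, 4)
  run task-4 (needs (4, 3, 1, 4), free (4, 3, 3, 4)); after release of (3, 0, 0, 0) the pool is (7, 3, 3, 4)
  run task-0 (needs (6, 1, 0, 1), free (7, 3, 3, 4)); after release of (0, 1, 1, 3) the pool is (7, 4, 4, 7)
  run task-7 (needs (3, 0, 1, 5), free (7, 4, 4, 7)); after release of (1, 1, 0, 3) the pool is (8, 5, 4, 10)
  run task-1 (needs (2, 2, 2, 4), free (8, 5, 4, 10)); after release of (3, 0, 1, 1) the pool is (11, 5, 5, 11)


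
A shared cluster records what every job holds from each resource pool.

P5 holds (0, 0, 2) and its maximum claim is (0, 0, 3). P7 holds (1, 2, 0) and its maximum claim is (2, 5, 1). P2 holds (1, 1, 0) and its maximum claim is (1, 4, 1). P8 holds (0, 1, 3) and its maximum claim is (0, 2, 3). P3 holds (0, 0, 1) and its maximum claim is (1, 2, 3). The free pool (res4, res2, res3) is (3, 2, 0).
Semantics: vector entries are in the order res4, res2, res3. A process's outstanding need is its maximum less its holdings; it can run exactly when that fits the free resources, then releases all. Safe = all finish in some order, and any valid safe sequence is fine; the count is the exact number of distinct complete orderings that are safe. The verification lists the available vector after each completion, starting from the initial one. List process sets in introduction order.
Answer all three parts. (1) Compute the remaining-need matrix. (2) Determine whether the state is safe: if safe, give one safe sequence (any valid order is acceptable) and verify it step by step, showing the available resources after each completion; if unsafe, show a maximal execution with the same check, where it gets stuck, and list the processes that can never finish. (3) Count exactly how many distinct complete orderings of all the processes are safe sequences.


(1) Remaining need (order res4, res2, res3):
  P5: (0, 0, 1)
  P7: (1, 3, 1)
  P2: (0, 3, 1)
  P8: (0, 1, 0)
  P3: (1, 2, 2)
(2) SAFE. One safe sequence: P8, P2, P5, P7, P3.
Key observation: P2 is the earliest step where a requested resource binds exactly: need (0, 3, 1), pool (3, 3, 3) at its turn.
Verifying each step:
  pool = (3, 2, 0)
  P8 needs (0, 1, 0) <= (3, 2, 0) -> finishes; pool += (0, 1, 3) = (3, 3, 3)
  P2 needs (0, 3, 1) <= (3, 3, 3) -> finishes; pool += (1, 1, 0) = (4, 4, 3)
  P5 needs (0, 0, 1) <= (4, 4, 3) -> finishes; pool += (0, 0, 2) = (4, 4, 5)
  P7 needs (1, 3, 1) <= (4, 4, 5) -> finishes; pool += (1, 2, 0) = (5, 6, 5)
  P3 needs (1, 2, 2) <= (5, 6, 5) -> finishes; pool += (0, 0, 1) = (5, 6, 6)
(3) Exactly 24 of the possible complete orderings are safe sequences.


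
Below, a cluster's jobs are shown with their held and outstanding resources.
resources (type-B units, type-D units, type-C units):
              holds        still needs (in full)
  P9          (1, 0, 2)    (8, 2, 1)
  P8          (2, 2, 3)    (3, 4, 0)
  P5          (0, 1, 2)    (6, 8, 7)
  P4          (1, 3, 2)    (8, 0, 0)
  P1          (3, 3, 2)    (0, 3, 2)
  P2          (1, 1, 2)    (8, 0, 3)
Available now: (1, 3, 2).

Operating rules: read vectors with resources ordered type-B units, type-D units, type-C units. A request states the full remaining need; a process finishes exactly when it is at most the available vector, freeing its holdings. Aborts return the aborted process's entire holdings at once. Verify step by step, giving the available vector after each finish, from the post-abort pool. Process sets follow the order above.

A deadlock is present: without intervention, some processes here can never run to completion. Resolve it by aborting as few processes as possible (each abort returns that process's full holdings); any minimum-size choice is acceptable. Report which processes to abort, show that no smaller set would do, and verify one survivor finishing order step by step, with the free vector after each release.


The answer: abort P9 and P2.
Key observation: the returned (2, 1, 4) from P9 and P2 is what brings P4 — unrunnable before, under any order — into play at step 4.
Minimality, checking each single-abort alternative: P9 alone leaves P4 blocked (short on type-B units); P8 alone leaves P9 blocked (short on type-B units); P5 alone leaves P9 blocked (short on type-B units); P4 alone leaves P9 blocked (short on type-B units); P1 alone leaves P9 blocked (short on type-B units); P2 alone leaves P9 blocked (short on type-B units).
The survivors complete as P1, P8, P5, P4. Step-by-step check (starting from the post-abort pool):
  pool = (3, 4, 6)
  P1: need (0, 3, 2) fits (3, 4, 6); releases (3, 3, 2), pool now (6, 7, 8)
  P8: need (3, 4, 0) fits (6, 7, 8); releases (2, 2, 3), pool now (8, 9, 11)
  P5: need (6, 8, 7) fits (8, 9, 11); releases (0, 1, 2), pool now (8, 10, 13)
  P4: need (8, 0, 0) fits (8, 10, 13); releases (1, 3, 2), pool now (9, 13, 15)


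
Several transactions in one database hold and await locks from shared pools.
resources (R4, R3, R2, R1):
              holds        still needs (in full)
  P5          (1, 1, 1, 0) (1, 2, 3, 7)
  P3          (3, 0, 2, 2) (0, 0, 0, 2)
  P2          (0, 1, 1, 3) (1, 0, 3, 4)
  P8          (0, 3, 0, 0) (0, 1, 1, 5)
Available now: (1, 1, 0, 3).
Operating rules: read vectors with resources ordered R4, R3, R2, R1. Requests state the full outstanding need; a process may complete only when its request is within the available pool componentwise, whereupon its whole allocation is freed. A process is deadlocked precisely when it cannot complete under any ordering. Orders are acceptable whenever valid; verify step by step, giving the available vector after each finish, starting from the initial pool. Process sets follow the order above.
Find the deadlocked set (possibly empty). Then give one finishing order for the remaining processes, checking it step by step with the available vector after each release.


Deadlocked set: P5 and P2.
Key observation: the pool after P3, P8 is (4, 4, 2, 5); every surviving request exceeds it in R2, so progress ends there.
The rest can finish in the order P3, P8. Check, step by step:
  pool = (1, 1, 0, 3)
  run P3 (needs (0, 0, 0, 2), free (1, 1, 0, 3)); after release of (3, 0, 2, 2) the pool is (4, 1, 2, 5)
  run P8 (needs (0, 1, 1, 5), free (4, 1, 2, 5)); after release of (0, 3, 0, 0) the pool is (4, 4, 2, 5)
The blocked processes can never fit:
  P5 cannot run: need (1, 2, 3, 7) vs free (4, 4, 2, 5) (insufficient R2 and R1)
  P2 cannot run: need (1, 0, 3, 4) vs free (4, 4, 2, 5) (insufficient R2)


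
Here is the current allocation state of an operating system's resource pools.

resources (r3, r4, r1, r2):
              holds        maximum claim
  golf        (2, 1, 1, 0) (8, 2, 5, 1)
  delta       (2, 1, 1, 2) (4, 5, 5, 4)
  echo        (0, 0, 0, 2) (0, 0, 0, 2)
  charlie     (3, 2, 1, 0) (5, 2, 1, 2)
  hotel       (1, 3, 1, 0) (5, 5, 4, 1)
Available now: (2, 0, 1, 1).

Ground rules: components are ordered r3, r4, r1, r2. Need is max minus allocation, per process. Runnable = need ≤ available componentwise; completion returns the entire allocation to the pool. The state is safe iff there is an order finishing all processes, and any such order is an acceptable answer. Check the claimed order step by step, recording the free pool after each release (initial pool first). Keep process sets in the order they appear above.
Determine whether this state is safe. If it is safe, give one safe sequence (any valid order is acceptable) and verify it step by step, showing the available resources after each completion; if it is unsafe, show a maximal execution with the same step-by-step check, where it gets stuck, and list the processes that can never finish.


UNSAFE.
Key observation: the wall is r1: completing echo, charlie brings the pool only to (5, 2, 2, 3), and all the rest need more.
Going as far as possible: echo, charlie; after that, nothing fits. Check, step by step:
  pool = (2, 0, 1, 1)
  echo needs (0, 0, 0, 0) <= (2, 0, 1, 1) -> finishes; pool += (0, 0, 0, 2) = (2, 0, 1, 3)
  charlie needs (2, 0, 0, 2) <= (2, 0, 1, 3) -> finishes; pool += (3, 2, 1, 0) = (5, 2, 2, 3)
  blocked: golf wants (6, 1, 4, 1), pool (5, 2, 2, 3) — not enough r3 and r1
  blocked: delta wants (2, 4, 4, 2), pool (5, 2, 2, 3) — not enough r4 and r1
  blocked: hotel wants (4, 2, 3, 1), pool (5, 2, 2, 3) — not enough r1
Permanently blocked: golf, delta and hotel.


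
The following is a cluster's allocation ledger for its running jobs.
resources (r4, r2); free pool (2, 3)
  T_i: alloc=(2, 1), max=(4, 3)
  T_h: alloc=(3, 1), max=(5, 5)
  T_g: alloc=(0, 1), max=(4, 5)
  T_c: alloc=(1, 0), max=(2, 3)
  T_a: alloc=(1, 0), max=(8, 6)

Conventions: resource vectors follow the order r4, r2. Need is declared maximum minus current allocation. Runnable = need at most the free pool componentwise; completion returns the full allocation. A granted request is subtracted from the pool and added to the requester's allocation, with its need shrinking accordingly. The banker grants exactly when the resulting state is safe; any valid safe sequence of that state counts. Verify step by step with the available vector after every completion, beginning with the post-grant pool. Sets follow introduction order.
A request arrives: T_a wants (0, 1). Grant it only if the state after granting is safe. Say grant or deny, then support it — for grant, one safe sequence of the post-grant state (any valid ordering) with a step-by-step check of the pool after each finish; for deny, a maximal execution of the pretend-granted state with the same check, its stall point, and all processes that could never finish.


DENY. Granting would leave the state unsafe.
Key observation: r2 is the bottleneck — with T_i, T_c done the pool holds (5, 3), short of every remaining need.
After a pretend grant, a maximal execution: T_i, T_c — then nothing else fits. Walking it through:
  pool = (2, 2)
  T_i: need (2, 2) fits (2, 2); releases (2, 1), pool now (4, 3)
  T_c: need (1, 3) fits (4, 3); releases (1, 0), pool now (5, 3)
  T_h cannot run: need (2, 4) vs free (5, 3) (insufficient r2)
  T_g cannot run: need (4, 4) vs free (5, 3) (insufficient r2)
  T_a cannot run: need (7, 5) vs free (5, 3) (insufficient r4 and r2)
Processes that could never finish after the grant: T_h, T_g and T_a.


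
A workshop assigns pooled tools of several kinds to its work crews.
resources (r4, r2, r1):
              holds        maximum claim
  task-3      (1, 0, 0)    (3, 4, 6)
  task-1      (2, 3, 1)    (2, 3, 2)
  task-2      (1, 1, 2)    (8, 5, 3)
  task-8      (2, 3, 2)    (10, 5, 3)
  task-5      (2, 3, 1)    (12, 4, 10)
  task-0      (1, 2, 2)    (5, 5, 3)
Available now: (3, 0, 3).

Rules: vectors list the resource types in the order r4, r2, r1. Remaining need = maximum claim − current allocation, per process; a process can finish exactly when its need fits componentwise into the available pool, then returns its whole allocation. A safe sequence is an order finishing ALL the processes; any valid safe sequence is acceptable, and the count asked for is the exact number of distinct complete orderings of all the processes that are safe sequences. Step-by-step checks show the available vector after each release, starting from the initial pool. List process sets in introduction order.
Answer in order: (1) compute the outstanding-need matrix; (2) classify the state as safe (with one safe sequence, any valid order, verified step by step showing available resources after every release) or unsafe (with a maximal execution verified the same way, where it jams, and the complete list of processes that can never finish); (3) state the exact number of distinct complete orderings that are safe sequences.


(1) Need matrix, components ordered r4, r2, r1:
  task-3: (2, 4, 6)
  task-1: (0, 0, 1)
  task-2: (7, 4, 1)
  task-8: (8, 2, 1)
  task-5: (10, 1, 9)
  task-0: (4, 3, 1)
(2) SAFE, for example via the order task-1, task-0, task-3, task-2, task-8, task-5.
Key observation: the order's first zero-slack moment is task-0 ((4, 3, 1) needed, (5, 3, 4) free — a requested resource with nothing to spare).
Step-by-step check:
  pool = (3, 0, 3)
  task-1: need (0, 0, 1) fits (3, 0, 3); releases (2, 3, 1), pool now (5, 3, 4)
  task-0: need (4, 3, 1) fits (5, 3, 4); releases (1, 2, 2), pool now (6, 5, 6)
  task-3: need (2, 4, 6) fits (6, 5, 6); releases (1, 0, 0), pool now (7, 5, 6)
  task-2: need (7, 4, 1) fits (7, 5, 6); releases (1, 1, 2), pool now (8, 6, 8)
  task-8: need (8, 2, 1) fits (8, 6, 8); releases (2, 3, 2), pool now (10, 9, 10)
  task-5: need (10, 1, 9) fits (10, 9, 10); releases (2, 3, 1), pool now (12, 12, 11)
(3) Exactly 1 of the possible complete orderings is a safe sequence.


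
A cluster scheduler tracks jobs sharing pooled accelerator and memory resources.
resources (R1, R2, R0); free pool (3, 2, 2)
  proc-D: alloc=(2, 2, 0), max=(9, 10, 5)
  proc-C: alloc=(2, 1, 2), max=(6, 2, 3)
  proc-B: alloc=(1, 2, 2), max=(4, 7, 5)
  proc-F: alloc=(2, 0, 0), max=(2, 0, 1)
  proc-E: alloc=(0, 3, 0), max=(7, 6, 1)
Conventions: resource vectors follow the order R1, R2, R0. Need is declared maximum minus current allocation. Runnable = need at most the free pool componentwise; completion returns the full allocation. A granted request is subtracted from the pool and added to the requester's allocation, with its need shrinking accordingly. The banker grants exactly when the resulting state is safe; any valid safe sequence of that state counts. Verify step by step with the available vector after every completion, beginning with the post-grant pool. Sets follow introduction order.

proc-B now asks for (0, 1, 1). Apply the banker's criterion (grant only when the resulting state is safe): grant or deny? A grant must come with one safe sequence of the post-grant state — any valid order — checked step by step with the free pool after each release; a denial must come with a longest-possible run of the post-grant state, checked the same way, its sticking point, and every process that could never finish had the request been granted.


DENY. Granting would leave the state unsafe.
Key observation: no order helps: past proc-F, proc-C, the free pool tops out at (7, 2, 3), below what each blocked process needs in R2.
Pretend the grant happened; the run proc-F, proc-C goes as far as possible. Verifying each step:
  pool = (3, 1, 1)
  proc-F needs (0, 0, 1) <= (3, 1, 1) -> finishes; pool += (2, 0, 0) = (5, 1, 1)
  proc-C needs (4, 1, 1) <= (5, 1, 1) -> finishes; pool += (2, 1, 2) = (7, 2, 3)
  proc-D still needs (7, 8, 5) but only (7, 2, 3) is free — short on R2 and R0
  proc-B still needs (3, 4, 2) but only (7, 2, 3) is free — short on R2
  proc-E still needs (7, 3, 1) but only (7, 2, 3) is free — short on R2
Processes that could never finish after the grant: proc-D, proc-B and proc-E.


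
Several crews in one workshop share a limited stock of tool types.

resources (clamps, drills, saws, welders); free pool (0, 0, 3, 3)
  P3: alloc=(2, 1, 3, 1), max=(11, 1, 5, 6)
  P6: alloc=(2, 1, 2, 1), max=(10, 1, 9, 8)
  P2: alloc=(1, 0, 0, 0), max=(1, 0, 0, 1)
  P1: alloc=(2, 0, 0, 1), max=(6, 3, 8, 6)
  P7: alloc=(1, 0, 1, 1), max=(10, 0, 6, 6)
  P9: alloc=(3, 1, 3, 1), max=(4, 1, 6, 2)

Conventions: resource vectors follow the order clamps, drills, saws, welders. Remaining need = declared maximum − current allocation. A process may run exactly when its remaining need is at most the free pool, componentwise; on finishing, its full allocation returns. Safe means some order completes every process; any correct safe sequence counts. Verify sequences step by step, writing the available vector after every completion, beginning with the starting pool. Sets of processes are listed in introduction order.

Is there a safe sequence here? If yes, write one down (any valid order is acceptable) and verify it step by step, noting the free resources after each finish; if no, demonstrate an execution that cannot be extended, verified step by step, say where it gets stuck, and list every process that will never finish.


UNSAFE.
Key observation: welders is the bottleneck — with P2, P9 done the pool holds (4, 1, 6, 4), short of every remaining need.
The run P2, P9 cannot be extended any further. Step-by-step check:
  pool = (0, 0, 3, 3)
  run P2 (needs (0, 0, 0, 1), free (0, 0, 3, 3)); after release of (1, 0, 0, 0) the pool is (1, 0, 3, 3)
  run P9 (needs (1, 0, 3, 1), free (1, 0, 3, 3)); after release of (3, 1, 3, 1) the pool is (4, 1, 6, 4)
  P3 still needs (9, 0, 2, 5) but only (4, 1, 6, 4) is free — short on clamps and welders
  P6 still needs (8, 0, 7, 7) but only (4, 1, 6, 4) is free — short on clamps, saws and welders
  P1 still needs (4, 3, 8, 5) but only (4, 1, 6, 4) is free — short on drills, saws and welders
  P7 still needs (9, 0, 5, 5) but only (4, 1, 6, 4) is free — short on clamps and welders
Processes that can never finish: P3, P6, P1 and P7.
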